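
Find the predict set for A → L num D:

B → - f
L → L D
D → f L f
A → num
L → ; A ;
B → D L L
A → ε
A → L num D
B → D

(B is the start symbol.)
PREDICT(A → L num D) = (FIRST(RHS) \ {ε}) ∪ (FOLLOW(A) if ε ∈ FIRST(RHS), i.e. RHS ⇒* ε)
FIRST(L) = { ';' }
FIRST(L num D) = { ';' }
ε ∉ FIRST(L num D), so FOLLOW(A) is not added.
PREDICT(A → L num D) = { ';' }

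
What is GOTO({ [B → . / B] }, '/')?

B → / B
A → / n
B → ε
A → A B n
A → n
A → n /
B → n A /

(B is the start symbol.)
{ [B → . / B], [B → . n A /], [B → .], [B → / . B] }

GOTO(I, '/') = CLOSURE({ [A → αX.β] : [A → α.Xβ] ∈ I, X = '/' })

Items with dot before '/', with the dot advanced:
  [B → . / B] → [B → / . B]
Closure of the advanced items:
  [B → / . B] has the dot before B: add [B → . / B], [B → .], [B → . n A /]

GOTO = { [B → . / B], [B → . n A /], [B → .], [B → / . B] }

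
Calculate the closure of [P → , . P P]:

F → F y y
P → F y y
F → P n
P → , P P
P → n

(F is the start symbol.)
{ [F → . F y y], [F → . P n], [P → , . P P], [P → . , P P], [P → . F y y], [P → . n] }

To compute CLOSURE, for each item [A → α.Bβ] where B is a non-terminal, add [B → .γ] for all productions B → γ; repeat for the newly added items until nothing changes.

Start with: [P → , . P P]
  [P → , . P P] has the dot before P: add [P → . F y y], [P → . , P P], [P → . n]
  [P → . F y y] has the dot before F: add [F → . F y y], [F → . P n]
No further items can be added.

CLOSURE = { [F → . F y y], [F → . P n], [P → , . P P], [P → . , P P], [P → . F y y], [P → . n] }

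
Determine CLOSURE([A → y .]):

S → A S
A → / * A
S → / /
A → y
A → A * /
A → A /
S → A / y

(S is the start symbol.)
To compute CLOSURE, for each item [A → α.Bβ] where B is a non-terminal, add [B → .γ] for all productions B → γ; repeat for the newly added items until nothing changes.

Start with: [A → y .]
The dot is at the end, so nothing is added.

CLOSURE = { [A → y .] }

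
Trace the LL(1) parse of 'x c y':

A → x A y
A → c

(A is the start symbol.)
LL(1) parsing maintains a stack (initially the start symbol over $) and the input. At each step: if the stack top is a terminal, match it against the current input token; if it is a non-terminal N, replace it with the RHS of M[N, lookahead] (the unique production whose predict set contains the lookahead).

Stack is shown with the top on the left.

Stack    Input    Action
------------------------
A $      x c y $  output A → x A y
x A y $  x c y $  match 'x'
A y $    c y $    output A → c
c y $    c y $    match 'c'
y $      y $      match 'y'
$        $        accept

The string is accepted.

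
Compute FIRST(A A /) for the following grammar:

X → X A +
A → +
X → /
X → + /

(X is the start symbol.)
{ '+' }

FIRST sets of the non-terminals involved (from the grammar, by fixed-point iteration):
  FIRST(A) = { '+' }

To compute FIRST(A A /), process the symbols left to right:
Symbol A is a non-terminal. Add FIRST(A) \ {ε} = { '+' }
A is not nullable (ε ∉ FIRST(A)), so stop here.
FIRST(A A /) = { '+' }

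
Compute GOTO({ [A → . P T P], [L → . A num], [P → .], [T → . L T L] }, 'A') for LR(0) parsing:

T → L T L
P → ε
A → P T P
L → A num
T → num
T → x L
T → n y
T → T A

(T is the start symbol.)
GOTO(I, 'A') = CLOSURE({ [A → αX.β] : [A → α.Xβ] ∈ I, X = 'A' })

Items with dot before 'A', with the dot advanced:
  [L → . A num] → [L → A . num]
Closure adds nothing (no advanced item has the dot before a non-terminal).

GOTO = { [L → A . num] }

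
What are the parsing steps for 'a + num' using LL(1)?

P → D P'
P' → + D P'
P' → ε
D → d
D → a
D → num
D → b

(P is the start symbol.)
LL(1) parsing maintains a stack (initially the start symbol over $) and the input. At each step: if the stack top is a terminal, match it against the current input token; if it is a non-terminal N, replace it with the RHS of M[N, lookahead] (the unique production whose predict set contains the lookahead).

Stack is shown with the top on the left.

Stack     Input      Action
---------------------------
P $       a + num $  output P → D P'
D P' $    a + num $  output D → a
a P' $    a + num $  match 'a'
P' $      + num $    output P' → + D P'
+ D P' $  + num $    match '+'
D P' $    num $      output D → num
num P' $  num $      match 'num'
P' $      $          output P' → ε
$         $          accept

The string is accepted.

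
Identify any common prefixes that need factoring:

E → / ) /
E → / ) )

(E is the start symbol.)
Left-factoring is needed when two productions for the same non-terminal
share a common prefix on the right-hand side.

Productions for E:
  E → / ) /
  E → / ) )

Found common prefix '/ )' in productions for E

Answer: Yes, E has productions with common prefix '/ )'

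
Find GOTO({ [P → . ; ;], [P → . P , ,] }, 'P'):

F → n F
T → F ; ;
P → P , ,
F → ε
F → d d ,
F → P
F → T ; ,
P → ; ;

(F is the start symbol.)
{ [P → P . , ,] }

GOTO(I, 'P') = CLOSURE({ [A → αX.β] : [A → α.Xβ] ∈ I, X = 'P' })

Items with dot before 'P', with the dot advanced:
  [P → . P , ,] → [P → P . , ,]
Closure adds nothing (no advanced item has the dot before a non-terminal).

GOTO = { [P → P . , ,] }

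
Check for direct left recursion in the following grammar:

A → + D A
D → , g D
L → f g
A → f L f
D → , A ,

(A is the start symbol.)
No direct left recursion

A → + D A: starts with '+'
D → , g D: starts with ','
L → f g: starts with f
A → f L f: starts with f
D → , A ,: starts with ','

No direct left recursion found.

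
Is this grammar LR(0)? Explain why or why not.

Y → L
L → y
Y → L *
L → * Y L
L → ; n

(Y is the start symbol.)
No. Shift-reduce conflict between [Y → L .] and [Y → L . *]

Augment with Y' → Y and build the canonical LR(0) collection (I0 = CLOSURE({[Y' → . Y]}), then GOTO on every symbol after a dot until no new states appear). It has 10 states:
  I0: { [L → . * Y L], [L → . ; n], [L → . y], [Y → . L *], [Y → . L], [Y' → . Y] }  — shift
  I1: { [L → * . Y L], [L → . * Y L], [L → . ; n], [L → . y], [Y → . L *], [Y → . L] }  — shift
  I2: { [L → ; . n] }  — shift
  I3: { [Y → L . *], [Y → L .] }  — shift, reduce
  I4: { [Y' → Y .] }  — accept
  I5: { [L → y .] }  — reduce
  I6: { [Y → L * .] }  — reduce
  I7: { [L → ; n .] }  — reduce
  I8: { [L → * Y . L], [L → . * Y L], [L → . ; n], [L → . y] }  — shift
  I9: { [L → * Y L .] }  — reduce

Conflict in state I3:
  Shift-reduce conflict between [Y → L .] and [Y → L . *]
So the grammar is NOT LR(0).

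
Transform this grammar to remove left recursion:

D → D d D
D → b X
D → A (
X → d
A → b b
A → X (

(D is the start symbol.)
D → b X D'
D → A ( D'
D' → d D D'
D' → ε
X → d
A → b b
A → X (

D is directly left-recursive. The standard transformation for
  A → A α₁ | ... | A α_m | β₁ | ... | β_n
is
  A  → β₁ A' | ... | β_n A'
  A' → α₁ A' | ... | α_m A' | ε

D → b X becomes D → b X D'
D → A ( becomes D → A ( D'
D → D d D becomes D' → d D D'
Add D' → ε

Productions for other non-terminals are unchanged:
  X → d
  A → b b
  A → X (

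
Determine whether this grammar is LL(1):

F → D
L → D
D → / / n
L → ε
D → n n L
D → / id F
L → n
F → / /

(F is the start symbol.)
A grammar is LL(1) if for each non-terminal N with multiple productions, the predict sets of those productions are pairwise disjoint, where PREDICT(N → α) = (FIRST(α) \ {ε}) ∪ (FOLLOW(N) if α ⇒* ε).

Relevant sets:
  FIRST(D) = { '/', 'n' }
  FOLLOW(L) = { $ }

For F:
  PREDICT(F → D) = { '/', 'n' }
  PREDICT(F → '/' '/') = { '/' }
For L:
  PREDICT(L → D) = { '/', 'n' }
  PREDICT(L → ε) = { $ }
  PREDICT(L → n) = { 'n' }
For D:
  PREDICT(D → '/' '/' n) = { '/' }
  PREDICT(D → n n L) = { 'n' }
  PREDICT(D → '/' id F) = { '/' }

Conflict found: Predict set conflict for F: { '/' }
The grammar is NOT LL(1).

Answer: No. Predict set conflict for F: { '/' }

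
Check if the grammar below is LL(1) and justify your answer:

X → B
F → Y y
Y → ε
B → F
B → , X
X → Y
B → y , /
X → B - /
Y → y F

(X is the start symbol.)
Relevant sets:
  FIRST(B) = { ',', 'y' }
  FIRST(Y) = { 'y', ε }
  FIRST(F) = { 'y' }
  FOLLOW(X) = { $, '-' }
  FOLLOW(Y) = { $, '-', 'y' }

For X:
  PREDICT(X → B) = { ',', 'y' }
  PREDICT(X → Y) = { $, '-', 'y' }
  PREDICT(X → B '-' '/') = { ',', 'y' }
For Y:
  PREDICT(Y → ε) = { $, '-', 'y' }
  PREDICT(Y → y F) = { 'y' }
For B:
  PREDICT(B → F) = { 'y' }
  PREDICT(B → ',' X) = { ',' }
  PREDICT(B → y ',' '/') = { 'y' }
F has a single production, so nothing to check there.

Conflict found: Predict set conflict for X: { 'y' }
The grammar is NOT LL(1).

Answer: No. Predict set conflict for X: { 'y' }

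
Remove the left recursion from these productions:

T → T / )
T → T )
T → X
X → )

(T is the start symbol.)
T is directly left-recursive. The standard transformation for
  A → A α₁ | ... | A α_m | β₁ | ... | β_n
is
  A  → β₁ A' | ... | β_n A'
  A' → α₁ A' | ... | α_m A' | ε

T → X becomes T → X T'
T → T / ) becomes T' → / ) T'
T → T ) becomes T' → ) T'
Add T' → ε

Productions for other non-terminals are unchanged:
  X → )

Resulting grammar:
T → X T'
T' → / ) T'
T' → ) T'
T' → ε
X → )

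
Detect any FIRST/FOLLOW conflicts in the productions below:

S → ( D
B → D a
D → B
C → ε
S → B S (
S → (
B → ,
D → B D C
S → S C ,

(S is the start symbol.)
A FIRST/FOLLOW conflict occurs when a non-terminal N has a nullable alternative N → β (β ⇒* ε) and another alternative N → α with FIRST(α) ∩ FOLLOW(N) ≠ ∅: on such a lookahead the parser cannot decide between expanding α and letting N vanish via β.

Nullable non-terminals: C.
C has a nullable alternative but only one production, so nothing to check.

B, D, S have no nullable alternative, so no FIRST/FOLLOW check is needed there.

No FIRST/FOLLOW conflicts found.

Answer: No FIRST/FOLLOW conflicts.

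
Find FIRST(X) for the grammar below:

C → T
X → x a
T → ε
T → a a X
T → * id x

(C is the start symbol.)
To compute FIRST(X), examine every production with X on the left-hand side, reading each right-hand side left to right until a non-nullable symbol is reached.

From X → x a:
  - x is a terminal: add 'x' and stop

Collecting: FIRST(X) = { 'x' }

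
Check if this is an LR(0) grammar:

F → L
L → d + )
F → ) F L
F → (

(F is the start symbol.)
Yes, the grammar is LR(0)

Augment with F' → F and build the canonical LR(0) collection (I0 = CLOSURE({[F' → . F]}), then GOTO on every symbol after a dot until no new states appear). It has 10 states:
  I0: { [F → . (], [F → . ) F L], [F → . L], [F' → . F], [L → . d + )] }  — shift
  I1: { [F → ( .] }  — reduce
  I2: { [F → ) . F L], [F → . (], [F → . ) F L], [F → . L], [L → . d + )] }  — shift
  I3: { [F' → F .] }  — accept
  I4: { [F → L .] }  — reduce
  I5: { [L → d . + )] }  — shift
  I6: { [L → d + . )] }  — shift
  I7: { [L → d + ) .] }  — reduce
  I8: { [F → ) F . L], [L → . d + )] }  — shift
  I9: { [F → ) F L .] }  — reduce

Every state is either a pure shift/goto state or contains exactly one complete item and nothing to shift — no conflicts. The grammar is LR(0).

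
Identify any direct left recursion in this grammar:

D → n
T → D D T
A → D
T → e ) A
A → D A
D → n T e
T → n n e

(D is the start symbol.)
No direct left recursion

Direct left recursion occurs when N → N α for some non-terminal N (the right-hand side begins with the left-hand side itself).

D → n: starts with n
T → D D T: starts with D
A → D: starts with D
T → e ) A: starts with e
A → D A: starts with D
D → n T e: starts with n
T → n n e: starts with n

No direct left recursion found.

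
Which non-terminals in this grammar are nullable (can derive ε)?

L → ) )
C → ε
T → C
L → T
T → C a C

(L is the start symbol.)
{ 'C', 'L', 'T' }

ε-productions: C → ε
So C is immediately nullable.
T → C: every symbol on the right is nullable, so T is nullable too.
L → T: every symbol on the right is nullable, so L is nullable too.
Every non-terminal is now nullable.
Nullable = { 'C', 'L', 'T' }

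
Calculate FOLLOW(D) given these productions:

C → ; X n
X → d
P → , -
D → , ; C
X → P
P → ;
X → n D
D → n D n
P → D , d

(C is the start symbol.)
{ ',', 'n' }

To compute FOLLOW(D), find every occurrence of D on a right-hand side N → α D β: add FIRST(β) \ {ε}, and if β is empty or nullable also add FOLLOW(N). Iterate to a fixed point.

In X → n D: D is at the end, add FOLLOW(X)
In D → n D n: D is followed by n, add FIRST(n) \ {ε} = { 'n' }
In P → D , d: D is followed by ',' d, add FIRST(',' d) \ {ε} = { ',' }

The FOLLOW sets referred to above (computed the same way, to a fixed point):
  FOLLOW(X) = { 'n' }

Taking the union: FOLLOW(D) = { ',', 'n' }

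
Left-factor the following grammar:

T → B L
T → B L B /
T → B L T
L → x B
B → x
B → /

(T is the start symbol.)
Left-factoring transforms A → αβ₁ | αβ₂ into A → αA' and A' → β₁ | β₂
(α is the longest common prefix among the alternatives). Repeat until
no nonterminal has two alternatives with a common prefix.

Round 1: T has alternatives sharing prefix 'B L'. Introduce T': T → B L T'
  Add: T' → ε
  Add: T' → B /
  Add: T' → T

No remaining common prefixes — done.

Resulting grammar:
T → B L T'
T' → ε
T' → B /
T' → T
L → x B
B → x
B → /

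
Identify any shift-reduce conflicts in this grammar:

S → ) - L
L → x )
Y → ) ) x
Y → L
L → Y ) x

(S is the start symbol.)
No shift-reduce conflicts

A shift-reduce conflict occurs when an LR(0) state has both:
  - a complete (reduce) item [A → α .] (dot at the end), and
  - a shift item [B → β . c γ] (dot before a terminal).

Augment with S' → S and build the canonical LR(0) collection (I0 = CLOSURE({[S' → . S]}), then GOTO on every symbol after a dot until no new states appear). It has 13 states:
  I0: { [S → . ) - L], [S' → . S] }  — shift
  I1: { [S → ) . - L] }  — shift
  I2: { [S' → S .] }  — accept
  I3: { [L → . Y ) x], [L → . x )], [S → ) - . L], [Y → . ) ) x], [Y → . L] }  — shift
  I4: { [Y → ) . ) x] }  — shift
  I5: { [S → ) - L .], [Y → L .] }  — 2 reduces
  I6: { [L → Y . ) x] }  — shift
  I7: { [L → x . )] }  — shift
  I8: { [L → x ) .] }  — reduce
  I9: { [L → Y ) . x] }  — shift
  I10: { [L → Y ) x .] }  — reduce
  I11: { [Y → ) ) . x] }  — shift
  I12: { [Y → ) ) x .] }  — reduce

No state contains both a complete item and a shift item.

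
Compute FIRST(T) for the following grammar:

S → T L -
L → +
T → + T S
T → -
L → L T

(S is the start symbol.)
To compute FIRST(T), examine every production with T on the left-hand side, reading each right-hand side left to right until a non-nullable symbol is reached.

From T → + T S:
  - '+' is a terminal: add '+' and stop
From T → -:
  - '-' is a terminal: add '-' and stop

Collecting: FIRST(T) = { '+', '-' }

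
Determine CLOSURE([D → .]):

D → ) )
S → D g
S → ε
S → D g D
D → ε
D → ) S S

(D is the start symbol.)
To compute CLOSURE, for each item [A → α.Bβ] where B is a non-terminal, add [B → .γ] for all productions B → γ; repeat for the newly added items until nothing changes.

Start with: [D → .]
The dot is at the end, so nothing is added.

CLOSURE = { [D → .] }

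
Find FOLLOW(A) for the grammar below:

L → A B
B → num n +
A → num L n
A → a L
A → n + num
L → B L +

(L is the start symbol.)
In L → A B: A is followed by B, add FIRST(B) \ {ε} = { 'num' }

Taking the union: FOLLOW(A) = { 'num' }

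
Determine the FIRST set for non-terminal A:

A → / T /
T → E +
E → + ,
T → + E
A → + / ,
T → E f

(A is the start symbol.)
{ '+', '/' }

From A → / T /:
  - '/' is a terminal: add '/' and stop
From A → + / ,:
  - '+' is a terminal: add '+' and stop

Collecting: FIRST(A) = { '+', '/' }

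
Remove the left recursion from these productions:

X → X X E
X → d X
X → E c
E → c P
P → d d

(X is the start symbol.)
X is directly left-recursive. The standard transformation for
  A → A α₁ | ... | A α_m | β₁ | ... | β_n
is
  A  → β₁ A' | ... | β_n A'
  A' → α₁ A' | ... | α_m A' | ε

X → d X becomes X → d X X'
X → E c becomes X → E c X'
X → X X E becomes X' → X E X'
Add X' → ε

Productions for other non-terminals are unchanged:
  E → c P
  P → d d

Resulting grammar:
X → d X X'
X → E c X'
X' → X E X'
X' → ε
E → c P
P → d d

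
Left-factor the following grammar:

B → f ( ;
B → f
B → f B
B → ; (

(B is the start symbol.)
B → f B'
B' → ( ;
B' → ε
B' → B
B → ; (

Left-factoring transforms A → αβ₁ | αβ₂ into A → αA' and A' → β₁ | β₂
(α is the longest common prefix among the alternatives). Repeat until
no nonterminal has two alternatives with a common prefix.

Round 1: B has alternatives sharing prefix 'f'. Introduce B': B → f B'
  Add: B' → ( ;
  Add: B' → ε
  Add: B' → B

No remaining common prefixes — done.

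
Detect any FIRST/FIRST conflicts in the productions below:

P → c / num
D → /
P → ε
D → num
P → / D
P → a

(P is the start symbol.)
A FIRST/FIRST conflict occurs when two productions N → α and N → β for the same non-terminal have FIRST(α) ∩ FIRST(β) ≠ ∅ (with ε ∈ FIRST of a nullable right-hand side, so two nullable alternatives also conflict).

Productions for P:
  P → c / num: FIRST = { 'c' }
  P → ε: FIRST = { ε }
  P → / D: FIRST = { '/' }
  P → a: FIRST = { 'a' }
Productions for D:
  D → /: FIRST = { '/' }
  D → num: FIRST = { 'num' }

All alternatives of each non-terminal have pairwise disjoint FIRST sets.

Answer: No FIRST/FIRST conflicts.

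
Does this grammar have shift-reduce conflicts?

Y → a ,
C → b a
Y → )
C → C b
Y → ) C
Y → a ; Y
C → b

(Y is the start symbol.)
Augment with Y' → Y and build the canonical LR(0) collection (I0 = CLOSURE({[Y' → . Y]}), then GOTO on every symbol after a dot until no new states appear). It has 11 states:
  I0: { [Y → . ) C], [Y → . )], [Y → . a ,], [Y → . a ; Y], [Y' → . Y] }  — shift
  I1: { [C → . C b], [C → . b a], [C → . b], [Y → ) . C], [Y → ) .] }  — shift, reduce
  I2: { [Y' → Y .] }  — accept
  I3: { [Y → a . ,], [Y → a . ; Y] }  — shift
  I4: { [Y → a , .] }  — reduce
  I5: { [Y → . ) C], [Y → . )], [Y → . a ,], [Y → . a ; Y], [Y → a ; . Y] }  — shift
  I6: { [Y → a ; Y .] }  — reduce
  I7: { [C → C . b], [Y → ) C .] }  — shift, reduce
  I8: { [C → b . a], [C → b .] }  — shift, reduce
  I9: { [C → b a .] }  — reduce
  I10: { [C → C b .] }  — reduce

I1 contains reduce item [Y → ) .] and shift items [C → . b], [C → . b a] — shift-reduce conflict.
I7 contains reduce item [Y → ) C .] and shift item [C → C . b] — shift-reduce conflict.
I8 contains reduce item [C → b .] and shift item [C → b . a] — shift-reduce conflict.

Answer: Yes — I1: [Y → ) .] vs [C → . b]; I7: [Y → ) C .] vs [C → C . b]; I8: [C → b .] vs [C → b . a]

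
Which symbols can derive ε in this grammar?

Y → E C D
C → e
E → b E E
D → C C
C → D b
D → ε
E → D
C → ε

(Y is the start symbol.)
A non-terminal is nullable if it can derive ε (the empty string): either it has an ε-production, or it has a production whose right-hand side consists entirely of nullable non-terminals.

ε-productions: D → ε, C → ε
So D, C are immediately nullable.
E → D: every symbol on the right is nullable, so E is nullable too.
Y → E C D: every symbol on the right is nullable, so Y is nullable too.
Every non-terminal is now nullable.
Nullable = { 'C', 'D', 'E', 'Y' }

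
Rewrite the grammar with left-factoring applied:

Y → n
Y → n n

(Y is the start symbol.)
Left-factoring transforms A → αβ₁ | αβ₂ into A → αA' and A' → β₁ | β₂
(α is the longest common prefix among the alternatives). Repeat until
no nonterminal has two alternatives with a common prefix.

Round 1: Y has alternatives sharing prefix 'n'. Introduce Y': Y → n Y'
  Add: Y' → ε
  Add: Y' → n

No remaining common prefixes — done.

Resulting grammar:
Y → n Y'
Y' → ε
Y' → n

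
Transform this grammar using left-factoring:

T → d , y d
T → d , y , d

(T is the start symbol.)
Left-factoring transforms A → αβ₁ | αβ₂ into A → αA' and A' → β₁ | β₂
(α is the longest common prefix among the alternatives). Repeat until
no nonterminal has two alternatives with a common prefix.

Round 1: T has alternatives sharing prefix 'd , y'. Introduce T': T → d , y T'
  Add: T' → d
  Add: T' → , d

No remaining common prefixes — done.

Resulting grammar:
T → d , y T'
T' → d
T' → , d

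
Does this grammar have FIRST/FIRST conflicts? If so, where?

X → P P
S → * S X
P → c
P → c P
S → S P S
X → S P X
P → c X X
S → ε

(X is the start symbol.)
FIRST sets of the non-terminals at (or reachable through a nullable prefix from) the front of some alternative:
  FIRST(P) = { 'c' }
  FIRST(S) = { '*', 'c', ε }

Productions for X:
  X → P P: FIRST = { 'c' }
  X → S P X: FIRST = { '*', 'c' }
Productions for S:
  S → * S X: FIRST = { '*' }
  S → S P S: FIRST = { '*', 'c' }
  S → ε: FIRST = { ε }
Productions for P:
  P → c: FIRST = { 'c' }
  P → c P: FIRST = { 'c' }
  P → c X X: FIRST = { 'c' }

Conflict for X: X → P P and X → S P X
  Overlap: { 'c' }
Conflict for S: S → * S X and S → S P S
  Overlap: { '*' }
Conflict for P: P → c and P → c P
  Overlap: { 'c' }
Conflict for P: P → c and P → c X X
  Overlap: { 'c' }
Conflict for P: P → c P and P → c X X
  Overlap: { 'c' }

Answer: Yes. X → P P / X → S P X on { 'c' }; S → '*' S X / S → S P S on { '*' }; P → c / P → c P on { 'c' }; P → c / P → c X X on { 'c' }; P → c P / P → c X X on { 'c' }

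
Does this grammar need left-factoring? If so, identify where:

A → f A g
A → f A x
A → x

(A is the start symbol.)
Left-factoring is needed when two productions for the same non-terminal
share a common prefix on the right-hand side.

Productions for A:
  A → f A g
  A → f A x
  A → x

Found common prefix 'f A' in productions for A

Answer: Yes, A has productions with common prefix 'f A'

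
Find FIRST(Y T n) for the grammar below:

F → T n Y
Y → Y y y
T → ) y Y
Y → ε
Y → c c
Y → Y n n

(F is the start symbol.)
{ ')', 'c', 'n', 'y' }

FIRST sets of the non-terminals involved (from the grammar, by fixed-point iteration):
  FIRST(Y) = { 'c', 'n', 'y', ε }
  FIRST(T) = { ')' }

To compute FIRST(Y T n), process the symbols left to right:
Symbol Y is a non-terminal. Add FIRST(Y) \ {ε} = { 'c', 'n', 'y' }
Y is nullable (ε ∈ FIRST(Y)), continue to the next symbol.
Symbol T is a non-terminal. Add FIRST(T) \ {ε} = { ')' }
T is not nullable (ε ∉ FIRST(T)), so stop here.
FIRST(Y T n) = { ')', 'c', 'n', 'y' }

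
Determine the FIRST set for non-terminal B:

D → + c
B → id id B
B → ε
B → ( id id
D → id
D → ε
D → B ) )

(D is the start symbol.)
To compute FIRST(B), examine every production with B on the left-hand side, reading each right-hand side left to right until a non-nullable symbol is reached.

From B → id id B:
  - id is a terminal: add 'id' and stop
From B → ε:
  - ε-production, so ε ∈ FIRST(B)
From B → ( id id:
  - '(' is a terminal: add '(' and stop

Collecting: FIRST(B) = { '(', 'id', ε }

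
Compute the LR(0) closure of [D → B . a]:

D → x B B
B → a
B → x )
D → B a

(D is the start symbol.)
To compute CLOSURE, for each item [A → α.Bβ] where B is a non-terminal, add [B → .γ] for all productions B → γ; repeat for the newly added items until nothing changes.

Start with: [D → B . a]
The dot precedes the terminal a, so nothing is added.

CLOSURE = { [D → B . a] }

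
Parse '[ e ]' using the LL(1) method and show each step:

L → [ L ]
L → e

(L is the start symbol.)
LL(1) parsing maintains a stack (initially the start symbol over $) and the input. At each step: if the stack top is a terminal, match it against the current input token; if it is a non-terminal N, replace it with the RHS of M[N, lookahead] (the unique production whose predict set contains the lookahead).

Stack is shown with the top on the left.

Stack    Input    Action
------------------------
L $      [ e ] $  output L → [ L ]
[ L ] $  [ e ] $  match '['
L ] $    e ] $    output L → e
e ] $    e ] $    match 'e'
] $      ] $      match ']'
$        $        accept

The string is accepted.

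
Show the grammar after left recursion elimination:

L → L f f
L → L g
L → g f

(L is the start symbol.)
L is directly left-recursive. The standard transformation for
  A → A α₁ | ... | A α_m | β₁ | ... | β_n
is
  A  → β₁ A' | ... | β_n A'
  A' → α₁ A' | ... | α_m A' | ε

L → g f becomes L → g f L'
L → L f f becomes L' → f f L'
L → L g becomes L' → g L'
Add L' → ε

Resulting grammar:
L → g f L'
L' → f f L'
L' → g L'
L' → ε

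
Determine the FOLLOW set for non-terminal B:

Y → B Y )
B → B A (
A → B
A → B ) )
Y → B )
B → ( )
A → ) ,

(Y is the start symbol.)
In Y → B Y ): B is followed by Y ')', add FIRST(Y ')') \ {ε} = { '(' }
In B → B A (: B is followed by A '(', add FIRST(A '(') \ {ε} = { '(', ')' }
In A → B: B is at the end, add FOLLOW(A)
In A → B ) ): B is followed by ')' ')', add FIRST(')' ')') \ {ε} = { ')' }
In Y → B ): B is followed by ')', add FIRST(')') \ {ε} = { ')' }

The FOLLOW sets referred to above (computed the same way, to a fixed point):
  FOLLOW(A) = { '(' }

Taking the union: FOLLOW(B) = { '(', ')' }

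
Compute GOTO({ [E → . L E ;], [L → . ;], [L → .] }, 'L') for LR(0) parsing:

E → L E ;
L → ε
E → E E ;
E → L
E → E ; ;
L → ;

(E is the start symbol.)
{ [E → . E ; ;], [E → . E E ;], [E → . L E ;], [E → . L], [E → L . E ;], [L → . ;], [L → .] }

GOTO(I, 'L') = CLOSURE({ [A → αX.β] : [A → α.Xβ] ∈ I, X = 'L' })

Items with dot before 'L', with the dot advanced:
  [E → . L E ;] → [E → L . E ;]
Closure of the advanced items:
  [E → L . E ;] has the dot before E: add [E → . L E ;], [E → . E E ;], [E → . L], [E → . E ; ;]
  [E → . L E ;] has the dot before L: add [L → .], [L → . ;]

GOTO = { [E → . E ; ;], [E → . E E ;], [E → . L E ;], [E → . L], [E → L . E ;], [L → . ;], [L → .] }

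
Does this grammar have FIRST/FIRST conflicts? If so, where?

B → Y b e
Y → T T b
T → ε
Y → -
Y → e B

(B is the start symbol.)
FIRST sets of the non-terminals at (or reachable through a nullable prefix from) the front of some alternative:
  FIRST(T) = { ε }

Productions for Y:
  Y → T T b: FIRST = { 'b' }
  Y → -: FIRST = { '-' }
  Y → e B: FIRST = { 'e' }
B, T have only one production, so no FIRST/FIRST conflict is possible there.

All alternatives of each non-terminal have pairwise disjoint FIRST sets.

Answer: No FIRST/FIRST conflicts.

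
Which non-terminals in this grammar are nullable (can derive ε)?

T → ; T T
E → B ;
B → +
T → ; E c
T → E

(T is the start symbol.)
A non-terminal is nullable if it can derive ε (the empty string): either it has an ε-production, or it has a production whose right-hand side consists entirely of nullable non-terminals.

There are no ε-productions, so no non-terminal can derive ε.
No non-terminals are nullable.

Answer: None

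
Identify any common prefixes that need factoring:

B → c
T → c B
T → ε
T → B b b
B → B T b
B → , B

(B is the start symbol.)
Left-factoring is needed when two productions for the same non-terminal
share a common prefix on the right-hand side.

Productions for B:
  B → c
  B → B T b
  B → , B
Productions for T:
  T → c B
  T → ε
  T → B b b

No common prefixes found.

Answer: No, left-factoring is not needed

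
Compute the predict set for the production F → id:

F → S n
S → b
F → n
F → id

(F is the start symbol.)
PREDICT(F → id) = (FIRST(RHS) \ {ε}) ∪ (FOLLOW(F) if ε ∈ FIRST(RHS), i.e. RHS ⇒* ε)
FIRST(id) = { 'id' }
ε ∉ FIRST(id), so FOLLOW(F) is not added.
PREDICT(F → id) = { 'id' }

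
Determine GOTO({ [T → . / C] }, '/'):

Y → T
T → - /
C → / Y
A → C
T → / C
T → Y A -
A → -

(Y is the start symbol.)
GOTO(I, '/') = CLOSURE({ [A → αX.β] : [A → α.Xβ] ∈ I, X = '/' })

Items with dot before '/', with the dot advanced:
  [T → . / C] → [T → / . C]
Closure of the advanced items:
  [T → / . C] has the dot before C: add [C → . / Y]

GOTO = { [C → . / Y], [T → / . C] }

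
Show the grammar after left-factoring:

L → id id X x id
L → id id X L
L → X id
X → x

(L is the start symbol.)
Left-factoring transforms A → αβ₁ | αβ₂ into A → αA' and A' → β₁ | β₂
(α is the longest common prefix among the alternatives). Repeat until
no nonterminal has two alternatives with a common prefix.

Round 1: L has alternatives sharing prefix 'id id X'. Introduce L': L → id id X L'
  Add: L' → x id
  Add: L' → L

No remaining common prefixes — done.

Resulting grammar:
L → id id X L'
L' → x id
L' → L
L → X id
X → x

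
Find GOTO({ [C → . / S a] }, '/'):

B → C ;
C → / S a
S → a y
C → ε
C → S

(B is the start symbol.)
GOTO(I, '/') = CLOSURE({ [A → αX.β] : [A → α.Xβ] ∈ I, X = '/' })

Items with dot before '/', with the dot advanced:
  [C → . / S a] → [C → / . S a]
Closure of the advanced items:
  [C → / . S a] has the dot before S: add [S → . a y]

GOTO = { [C → / . S a], [S → . a y] }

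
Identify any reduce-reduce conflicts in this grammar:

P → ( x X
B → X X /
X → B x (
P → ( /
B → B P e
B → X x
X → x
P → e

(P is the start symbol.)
Yes — I10: [B → X x .] vs [X → x .]

Augment with P' → P and build the canonical LR(0) collection (I0 = CLOSURE({[P' → . P]}), then GOTO on every symbol after a dot until no new states appear). It has 16 states:
  I0: { [P → . ( /], [P → . ( x X], [P → . e], [P' → . P] }  — shift
  I1: { [P → ( . /], [P → ( . x X] }  — shift
  I2: { [P' → P .] }  — accept
  I3: { [P → e .] }  — reduce
  I4: { [P → ( / .] }  — reduce
  I5: { [B → . B P e], [B → . X X /], [B → . X x], [P → ( x . X], [X → . B x (], [X → . x] }  — shift
  I6: { [B → B . P e], [P → . ( /], [P → . ( x X], [P → . e], [X → B . x (] }  — shift
  I7: { [B → . B P e], [B → . X X /], [B → . X x], [B → X . X /], [B → X . x], [P → ( x X .], [X → . B x (], [X → . x] }  — shift, reduce
  I8: { [X → x .] }  — reduce
  I9: { [B → . B P e], [B → . X X /], [B → . X x], [B → X . X /], [B → X . x], [B → X X . /], [X → . B x (], [X → . x] }  — shift
  I10: { [B → X x .], [X → x .] }  — 2 reduces
  I11: { [B → X X / .] }  — reduce
  I12: { [B → B P . e] }  — shift
  I13: { [X → B x . (] }  — shift
  I14: { [X → B x ( .] }  — reduce
  I15: { [B → B P e .] }  — reduce

I10 contains complete items [B → X x .], [X → x .] — reduce-reduce conflict.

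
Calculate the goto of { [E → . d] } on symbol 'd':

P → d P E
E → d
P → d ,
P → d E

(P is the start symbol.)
GOTO(I, 'd') = CLOSURE({ [A → αX.β] : [A → α.Xβ] ∈ I, X = 'd' })

Items with dot before 'd', with the dot advanced:
  [E → . d] → [E → d .]
Closure adds nothing (no advanced item has the dot before a non-terminal).

GOTO = { [E → d .] }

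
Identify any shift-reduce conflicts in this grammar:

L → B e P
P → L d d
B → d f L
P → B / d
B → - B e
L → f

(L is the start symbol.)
Augment with L' → L and build the canonical LR(0) collection (I0 = CLOSURE({[L' → . L]}), then GOTO on every symbol after a dot until no new states appear). It has 18 states:
  I0: { [B → . - B e], [B → . d f L], [L → . B e P], [L → . f], [L' → . L] }  — shift
  I1: { [B → - . B e], [B → . - B e], [B → . d f L] }  — shift
  I2: { [L → B . e P] }  — shift
  I3: { [L' → L .] }  — accept
  I4: { [B → d . f L] }  — shift
  I5: { [L → f .] }  — reduce
  I6: { [B → . - B e], [B → . d f L], [B → d f . L], [L → . B e P], [L → . f] }  — shift
  I7: { [B → d f L .] }  — reduce
  I8: { [B → . - B e], [B → . d f L], [L → . B e P], [L → . f], [L → B e . P], [P → . B / d], [P → . L d d] }  — shift
  I9: { [L → B . e P], [P → B . / d] }  — shift
  I10: { [P → L . d d] }  — shift
  I11: { [L → B e P .] }  — reduce
  I12: { [P → L d . d] }  — shift
  I13: { [P → L d d .] }  — reduce
  I14: { [P → B / . d] }  — shift
  I15: { [P → B / d .] }  — reduce
  I16: { [B → - B . e] }  — shift
  I17: { [B → - B e .] }  — reduce

No state contains both a complete item and a shift item.

Answer: No shift-reduce conflicts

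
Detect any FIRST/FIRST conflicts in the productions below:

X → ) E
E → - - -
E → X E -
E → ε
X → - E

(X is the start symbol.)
Yes. E → '-' '-' '-' / E → X E '-' on { '-' }

FIRST sets of the non-terminals at (or reachable through a nullable prefix from) the front of some alternative:
  FIRST(X) = { ')', '-' }

Productions for X:
  X → ) E: FIRST = { ')' }
  X → - E: FIRST = { '-' }
Productions for E:
  E → - - -: FIRST = { '-' }
  E → X E -: FIRST = { ')', '-' }
  E → ε: FIRST = { ε }

Conflict for E: E → - - - and E → X E -
  Overlap: { '-' }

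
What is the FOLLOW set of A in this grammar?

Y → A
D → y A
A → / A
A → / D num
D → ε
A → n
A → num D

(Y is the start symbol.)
{ $, 'num' }

In Y → A: A is at the end, add FOLLOW(Y)
In D → y A: A is at the end, add FOLLOW(D)
In A → / A: A is at the end; this adds FOLLOW(A) to itself — nothing new

The FOLLOW sets referred to above (computed the same way, to a fixed point):
  FOLLOW(Y) = { $ }
  FOLLOW(D) = { $, 'num' }

Taking the union: FOLLOW(A) = { $, 'num' }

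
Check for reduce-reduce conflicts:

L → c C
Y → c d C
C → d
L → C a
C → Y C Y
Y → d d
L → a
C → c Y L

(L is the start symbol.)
Augment with L' → L and build the canonical LR(0) collection (I0 = CLOSURE({[L' → . L]}), then GOTO on every symbol after a dot until no new states appear). It has 24 states:
  I0: { [C → . Y C Y], [C → . c Y L], [C → . d], [L → . C a], [L → . a], [L → . c C], [L' → . L], [Y → . c d C], [Y → . d d] }  — shift
  I1: { [L → C . a] }  — shift
  I2: { [L' → L .] }  — accept
  I3: { [C → . Y C Y], [C → . c Y L], [C → . d], [C → Y . C Y], [Y → . c d C], [Y → . d d] }  — shift
  I4: { [L → a .] }  — reduce
  I5: { [C → . Y C Y], [C → . c Y L], [C → . d], [C → c . Y L], [L → c . C], [Y → . c d C], [Y → . d d], [Y → c . d C] }  — shift
  I6: { [C → d .], [Y → d . d] }  — shift, reduce
  I7: { [Y → d d .] }  — reduce
  I8: { [L → c C .] }  — reduce
  I9: { [C → . Y C Y], [C → . c Y L], [C → . d], [C → Y . C Y], [C → c Y . L], [L → . C a], [L → . a], [L → . c C], [Y → . c d C], [Y → . d d] }  — shift
  I10: { [C → c . Y L], [Y → . c d C], [Y → . d d], [Y → c . d C] }  — shift
  I11: { [C → . Y C Y], [C → . c Y L], [C → . d], [C → d .], [Y → . c d C], [Y → . d d], [Y → c d . C], [Y → d . d] }  — shift, reduce
  I12: { [Y → c d C .] }  — reduce
  I13: { [C → d .], [Y → d . d], [Y → d d .] }  — shift, 2 reduces
  I14: { [C → . Y C Y], [C → . c Y L], [C → . d], [C → c Y . L], [L → . C a], [L → . a], [L → . c C], [Y → . c d C], [Y → . d d] }  — shift
  I15: { [Y → c . d C] }  — shift
  I16: { [C → . Y C Y], [C → . c Y L], [C → . d], [Y → . c d C], [Y → . d d], [Y → c d . C], [Y → d . d] }  — shift
  I17: { [C → . Y C Y], [C → . c Y L], [C → . d], [Y → . c d C], [Y → . d d], [Y → c d . C] }  — shift
  I18: { [C → c Y L .] }  — reduce
  I19: { [C → Y C . Y], [L → C . a], [Y → . c d C], [Y → . d d] }  — shift
  I20: { [C → Y C Y .] }  — reduce
  I21: { [L → C a .] }  — reduce
  I22: { [Y → d . d] }  — shift
  I23: { [C → Y C . Y], [Y → . c d C], [Y → . d d] }  — shift

I13 contains complete items [C → d .], [Y → d d .] — reduce-reduce conflict.

Answer: Yes — I13: [C → d .] vs [Y → d d .]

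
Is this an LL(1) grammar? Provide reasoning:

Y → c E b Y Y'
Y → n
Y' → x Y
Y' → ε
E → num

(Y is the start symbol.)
No. Predict set conflict for Y': { 'x' }

A grammar is LL(1) if for each non-terminal N with multiple productions, the predict sets of those productions are pairwise disjoint, where PREDICT(N → α) = (FIRST(α) \ {ε}) ∪ (FOLLOW(N) if α ⇒* ε).

Relevant sets:
  FOLLOW(Y') = { $, 'x' }

For Y:
  PREDICT(Y → c E b Y Y') = { 'c' }
  PREDICT(Y → n) = { 'n' }
For Y':
  PREDICT(Y' → x Y) = { 'x' }
  PREDICT(Y' → ε) = { $, 'x' }
E has a single production, so nothing to check there.

Conflict found: Predict set conflict for Y': { 'x' }
The grammar is NOT LL(1).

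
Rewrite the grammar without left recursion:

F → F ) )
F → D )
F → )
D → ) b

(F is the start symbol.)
F → D ) F'
F → ) F'
F' → ) ) F'
F' → ε
D → ) b

F is directly left-recursive. The standard transformation for
  A → A α₁ | ... | A α_m | β₁ | ... | β_n
is
  A  → β₁ A' | ... | β_n A'
  A' → α₁ A' | ... | α_m A' | ε

F → D ) becomes F → D ) F'
F → ) becomes F → ) F'
F → F ) ) becomes F' → ) ) F'
Add F' → ε

Productions for other non-terminals are unchanged:
  D → ) b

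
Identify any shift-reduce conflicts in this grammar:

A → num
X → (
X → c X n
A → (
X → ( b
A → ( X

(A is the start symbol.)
A shift-reduce conflict occurs when an LR(0) state has both:
  - a complete (reduce) item [A → α .] (dot at the end), and
  - a shift item [B → β . c γ] (dot before a terminal).

Augment with A' → A and build the canonical LR(0) collection (I0 = CLOSURE({[A' → . A]}), then GOTO on every symbol after a dot until no new states appear). It has 10 states:
  I0: { [A → . ( X], [A → . (], [A → . num], [A' → . A] }  — shift
  I1: { [A → ( . X], [A → ( .], [X → . ( b], [X → . (], [X → . c X n] }  — shift, reduce
  I2: { [A' → A .] }  — accept
  I3: { [A → num .] }  — reduce
  I4: { [X → ( . b], [X → ( .] }  — shift, reduce
  I5: { [A → ( X .] }  — reduce
  I6: { [X → . ( b], [X → . (], [X → . c X n], [X → c . X n] }  — shift
  I7: { [X → c X . n] }  — shift
  I8: { [X → c X n .] }  — reduce
  I9: { [X → ( b .] }  — reduce

I1 contains reduce item [A → ( .] and shift items [X → . (], [X → . ( b], [X → . c X n] — shift-reduce conflict.
I4 contains reduce item [X → ( .] and shift item [X → ( . b] — shift-reduce conflict.

Answer: Yes — I1: [A → ( .] vs [X → . (]; I4: [X → ( .] vs [X → ( . b]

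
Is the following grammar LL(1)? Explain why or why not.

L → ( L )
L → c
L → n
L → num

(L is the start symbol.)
Yes, the grammar is LL(1).

For L:
  PREDICT(L → '(' L ')') = { '(' }
  PREDICT(L → c) = { 'c' }
  PREDICT(L → n) = { 'n' }
  PREDICT(L → num) = { 'num' }

All predict sets are disjoint. The grammar IS LL(1).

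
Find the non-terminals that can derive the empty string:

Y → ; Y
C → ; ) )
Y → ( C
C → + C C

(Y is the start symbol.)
A non-terminal is nullable if it can derive ε (the empty string): either it has an ε-production, or it has a production whose right-hand side consists entirely of nullable non-terminals.

There are no ε-productions, so no non-terminal can derive ε.
No non-terminals are nullable.

Answer: None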